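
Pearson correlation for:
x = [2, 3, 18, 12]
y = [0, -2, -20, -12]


n=4, Σx=35, Σy=-34, Σxy=-510, Σx²=481, Σy²=548
r = (4×(-510) - 35×(-34))/√((4×481 - 35²)(4×548 - (-34)²))
= -850/√(699×1036) = -850/√724164 ≈ -850/850.9783 ≈ -0.9989

r ≈ -0.9989


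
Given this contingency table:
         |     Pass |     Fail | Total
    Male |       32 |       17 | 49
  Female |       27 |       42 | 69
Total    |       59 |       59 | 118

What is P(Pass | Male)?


P(Pass | Male) = 32/(32+17) = 32/49

P(Pass|Male) = 32/49 ≈ 65.31%


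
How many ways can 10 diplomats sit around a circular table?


Circular arrangements of 10 distinct objects: fix one position to break rotational symmetry.
(n-1)! = 9! = 362880

362880


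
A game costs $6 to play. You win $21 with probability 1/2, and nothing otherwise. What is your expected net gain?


E[gain] = (21-6)×1/2 + (-6)×1/2
= 15/2 - 3 = 9/2

Expected net gain = $9/2 ≈ $4.50


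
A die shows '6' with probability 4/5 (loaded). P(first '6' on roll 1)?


Geometric: P(X=1) = (1-p)^(k-1)×p = (1/5)^0×4/5 = 4/5

P(X=1) = 4/5 ≈ 80.00%


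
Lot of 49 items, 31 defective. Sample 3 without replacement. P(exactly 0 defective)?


Hypergeometric: C(31,0)×C(18,3)/C(49,3)
= 1×816/18424 = 102/2303

P(X=0) = 102/2303 ≈ 4.43%


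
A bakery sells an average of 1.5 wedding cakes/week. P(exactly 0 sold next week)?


Poisson(λ=1.5): P(X=0) = e^(-λ)×λ^k/k!
= e^(-1.5) × 1.5^0 / 0!
≈ 0.2231301601 × 1 / 1 ≈ 0.223130

P(X=0) ≈ 0.223130 ≈ 22.31%


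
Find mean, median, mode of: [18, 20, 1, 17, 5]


Sorted: [1, 5, 17, 18, 20]
Mean = 61/5
Median = 17
Freq: {18: 1, 20: 1, 1: 1, 17: 1, 5: 1}
Mode: No mode

Mean=61/5, Median=17, Mode=No mode


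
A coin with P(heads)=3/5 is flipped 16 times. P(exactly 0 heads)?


Binomial: P(X=0) = C(16,0)×p^0×(1-p)^16
= 1 × 1 × 65536/152587890625 = 65536/152587890625

P(X=0) = 65536/152587890625 ≈ 0.00%


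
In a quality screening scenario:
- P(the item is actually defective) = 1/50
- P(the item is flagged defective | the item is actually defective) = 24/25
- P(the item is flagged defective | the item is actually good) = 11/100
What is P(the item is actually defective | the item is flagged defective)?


Using Bayes' theorem:
P(A|B) = P(B|A)·P(A) / P(B)

P(the item is flagged defective) = 24/25 × 1/50 + 11/100 × 49/50
= 12/625 + 539/5000 = 127/1000

P(the item is actually defective|the item is flagged defective) = (12/625) / (127/1000) = 96/635

P(the item is actually defective|the item is flagged defective) = 96/635 ≈ 15.12%


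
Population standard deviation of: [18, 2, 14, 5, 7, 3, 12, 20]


Mean = 81/8
  (18-81/8)²=3969/64
  (2-81/8)²=4225/64
  (14-81/8)²=961/64
  (5-81/8)²=1681/64
  (7-81/8)²=625/64
  (3-81/8)²=3249/64
  (12-81/8)²=225/64
  (20-81/8)²=6241/64
Σ(x-μ)² = 2647/8
σ² = (2647/8)/8 = 2647/64

σ = √(2647/64) ≈ 6.4311


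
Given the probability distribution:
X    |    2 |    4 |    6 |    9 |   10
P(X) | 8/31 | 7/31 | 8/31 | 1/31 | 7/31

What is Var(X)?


E[X] = 171/31
E[X²] = 1213/31
Var(X) = E[X²] - (E[X])² = 1213/31 - 29241/961 = 8362/961

Var(X) = 8362/961 ≈ 8.7014


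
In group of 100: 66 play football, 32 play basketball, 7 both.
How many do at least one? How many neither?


|A∪B| = 66+32-7 = 91
Neither = 100-91 = 9

At least one: 91; Neither: 9


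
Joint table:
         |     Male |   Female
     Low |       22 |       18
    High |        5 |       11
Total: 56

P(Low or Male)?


P(Low∨Male) = P(Low) + P(Male) - P(Low∧Male)
= (40 + 27 - 22)/56 = 45/56

P = 45/56 ≈ 80.36%


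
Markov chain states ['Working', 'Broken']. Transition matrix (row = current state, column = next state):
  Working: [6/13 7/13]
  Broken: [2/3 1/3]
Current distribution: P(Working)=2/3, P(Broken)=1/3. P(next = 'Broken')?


P(next=Broken) = Σᵢ P(now=i)×P(i→Broken)
= 2/3×7/13 + 1/3×1/3
= 14/39 + 1/9 = 55/117

P = 55/117 ≈ 0.4701


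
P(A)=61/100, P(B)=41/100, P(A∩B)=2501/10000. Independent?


P(A)×P(B) = 2501/10000
P(A∩B) = 2501/10000
Equal ✓ → Independent

Yes, independent


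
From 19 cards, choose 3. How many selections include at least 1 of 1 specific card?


Complement: C(19,3) - C(18,3) = 969 - 816 = 153

153


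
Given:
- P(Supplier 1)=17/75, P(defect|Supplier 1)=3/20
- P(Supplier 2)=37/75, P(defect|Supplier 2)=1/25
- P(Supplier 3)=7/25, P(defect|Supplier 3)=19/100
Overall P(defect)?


P(B) = Σ P(B|Aᵢ)×P(Aᵢ)
  3/20×17/75 = 17/500
  1/25×37/75 = 37/1875
  19/100×7/25 = 133/2500
Sum = 401/3750

P(defect) = 401/3750 ≈ 10.69%


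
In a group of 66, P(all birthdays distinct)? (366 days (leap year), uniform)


P(all different) = Π(366-i)/366 for i=0..65
= (366/366)×(365/366)×...×(301/366)
= 0.001939

P ≈ 0.0019 ≈ 0.19%


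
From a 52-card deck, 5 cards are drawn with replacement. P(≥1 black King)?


P(not a black King) = 50/52 = 25/26
P(none in 5 draws) = (25/26)^5 = 9765625/11881376
P(≥1 black King) = 1 - 9765625/11881376 = 2115751/11881376

P = 2115751/11881376 ≈ 17.81%


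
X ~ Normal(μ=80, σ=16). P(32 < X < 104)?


z₁=(32-80)/16=-3.0, z₂=(104-80)/16=1.5
P = Φ(1.5) - Φ(-3.0) = 0.933193 - 0.001350 = 0.931843 ≈ 0.9318

P(32 < X < 104) ≈ 0.9318


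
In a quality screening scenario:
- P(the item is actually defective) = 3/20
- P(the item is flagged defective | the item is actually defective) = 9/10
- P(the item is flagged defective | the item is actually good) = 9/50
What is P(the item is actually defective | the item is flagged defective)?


Using Bayes' theorem:
P(A|B) = P(B|A)·P(A) / P(B)

P(the item is flagged defective) = 9/10 × 3/20 + 9/50 × 17/20
= 27/200 + 153/1000 = 36/125

P(the item is actually defective|the item is flagged defective) = (27/200) / (36/125) = 15/32

P(the item is actually defective|the item is flagged defective) = 15/32 ≈ 46.88%


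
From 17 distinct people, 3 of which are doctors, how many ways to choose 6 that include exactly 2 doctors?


Choose 2 of the 3 doctors and 4 of the other 14 people:
C(3,2)×C(14,4) = 3×1001 = 3003

3003


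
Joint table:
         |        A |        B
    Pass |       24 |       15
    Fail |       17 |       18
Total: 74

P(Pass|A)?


P(Pass|A) = 24/(24+17) = 24/41

P = 24/41 ≈ 58.54%


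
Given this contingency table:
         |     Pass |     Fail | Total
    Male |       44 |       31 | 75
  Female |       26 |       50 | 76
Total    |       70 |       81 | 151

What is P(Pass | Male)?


P(Pass | Male) = 44/(44+31) = 44/75

P(Pass|Male) = 44/75 ≈ 58.67%


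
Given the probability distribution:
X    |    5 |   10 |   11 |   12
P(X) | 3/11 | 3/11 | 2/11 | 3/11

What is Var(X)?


E[X] = 103/11
E[X²] = 1049/11
Var(X) = E[X²] - (E[X])² = 1049/11 - 10609/121 = 930/121

Var(X) = 930/121 ≈ 7.6860


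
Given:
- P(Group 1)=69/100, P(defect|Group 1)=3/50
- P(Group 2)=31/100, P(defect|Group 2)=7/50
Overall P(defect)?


P(B) = Σ P(B|Aᵢ)×P(Aᵢ)
  3/50×69/100 = 207/5000
  7/50×31/100 = 217/5000
Sum = 53/625

P(defect) = 53/625 ≈ 8.48%


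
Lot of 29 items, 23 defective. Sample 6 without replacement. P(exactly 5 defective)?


Hypergeometric: C(23,5)×C(6,1)/C(29,6)
= 33649×6/475020 = 4807/11310

P(X=5) = 4807/11310 ≈ 42.50%


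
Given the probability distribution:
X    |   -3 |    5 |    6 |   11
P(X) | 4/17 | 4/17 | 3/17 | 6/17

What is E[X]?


E[X] = Σ x·P(X=x)
= (-3)×(4/17) + (5)×(4/17) + (6)×(3/17) + (11)×(6/17)
= 92/17

E[X] = 92/17


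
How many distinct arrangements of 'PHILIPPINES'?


Letters: 11, freq: {'P': 3, 'H': 1, 'I': 3, 'L': 1, 'N': 1, 'E': 1, 'S': 1}
11!/(3!×1!×3!×1!×1!×1!×1!) = 39916800/36 = 1108800

1108800


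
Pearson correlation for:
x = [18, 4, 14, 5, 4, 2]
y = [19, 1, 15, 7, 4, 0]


n=6, Σx=47, Σy=46, Σxy=607, Σx²=581, Σy²=652
r = (6×607 - 47×46)/√((6×581 - 47²)(6×652 - 46²))
= 1480/√(1277×1796) = 1480/√2293492 ≈ 1480/1514.4279 ≈ 0.9773

r ≈ 0.9773


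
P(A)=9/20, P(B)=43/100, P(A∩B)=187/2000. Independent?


P(A)×P(B) = 387/2000
P(A∩B) = 187/2000
Not equal → NOT independent

No, not independent


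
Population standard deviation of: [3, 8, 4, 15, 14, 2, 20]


Mean = 66/7
  (3-66/7)²=2025/49
  (8-66/7)²=100/49
  (4-66/7)²=1444/49
  (15-66/7)²=1521/49
  (14-66/7)²=1024/49
  (2-66/7)²=2704/49
  (20-66/7)²=5476/49
Σ(x-μ)² = 2042/7
σ² = (2042/7)/7 = 2042/49

σ = √(2042/49) ≈ 6.4555


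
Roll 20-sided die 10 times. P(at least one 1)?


P(no 1)^10 = (19/20)^10 = 6131066257801/10240000000000
P(≥1) = 1 - 6131066257801/10240000000000 = 4108933742199/10240000000000

P = 4108933742199/10240000000000 ≈ 40.13%


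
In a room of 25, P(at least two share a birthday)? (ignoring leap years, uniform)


P(all different) = Π(365-i)/365 for i=0..24
= 0.431300
P(match) = 1 - 0.431300 = 0.568700

P ≈ 0.5687 ≈ 56.87%


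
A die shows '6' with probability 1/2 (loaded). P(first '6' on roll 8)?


Geometric: P(X=8) = (1-p)^(k-1)×p = (1/2)^7×1/2 = 1/256

P(X=8) = 1/256 ≈ 0.39%


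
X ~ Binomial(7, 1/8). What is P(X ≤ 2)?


P(X ≤ 2) = Σ P(X=i) for i=0..2
P(X=0) = 823543/2097152
P(X=1) = 823543/2097152
P(X=2) = 352947/2097152
Sum = 2000033/2097152

P(X ≤ 2) = 2000033/2097152 ≈ 95.37%


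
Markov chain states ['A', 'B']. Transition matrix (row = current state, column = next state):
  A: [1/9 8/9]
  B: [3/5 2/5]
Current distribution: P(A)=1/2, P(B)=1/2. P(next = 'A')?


P(next=A) = Σᵢ P(now=i)×P(i→A)
= 1/2×1/9 + 1/2×3/5
= 1/18 + 3/10 = 16/45

P = 16/45 ≈ 0.3556


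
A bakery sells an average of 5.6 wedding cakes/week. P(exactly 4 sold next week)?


Poisson(λ=5.6): P(X=4) = e^(-λ)×λ^k/k!
= e^(-5.6) × 5.6^4 / 4!
≈ 0.003697863716 × 983.4496 / 24 ≈ 0.151528

P(X=4) ≈ 0.151528 ≈ 15.15%


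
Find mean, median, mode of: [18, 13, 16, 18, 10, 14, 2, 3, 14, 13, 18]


Sorted: [2, 3, 10, 13, 13, 14, 14, 16, 18, 18, 18]
Mean = 139/11
Median = 14
Freq: {18: 3, 13: 2, 16: 1, 10: 1, 14: 2, 2: 1, 3: 1}
Mode: [18]

Mean=139/11, Median=14, Mode=18


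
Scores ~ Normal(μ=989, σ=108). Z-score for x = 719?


z = (x - μ)/σ = (719 - 989)/108 = -2.5

z = -2.5


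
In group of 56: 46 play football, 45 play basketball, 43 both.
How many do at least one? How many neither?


|A∪B| = 46+45-43 = 48
Neither = 56-48 = 8

At least one: 48; Neither: 8


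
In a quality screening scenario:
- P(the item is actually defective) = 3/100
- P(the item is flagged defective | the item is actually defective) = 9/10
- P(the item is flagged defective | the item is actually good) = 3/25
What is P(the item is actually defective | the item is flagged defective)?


Using Bayes' theorem:
P(A|B) = P(B|A)·P(A) / P(B)

P(the item is flagged defective) = 9/10 × 3/100 + 3/25 × 97/100
= 27/1000 + 291/2500 = 717/5000

P(the item is actually defective|the item is flagged defective) = (27/1000) / (717/5000) = 45/239

P(the item is actually defective|the item is flagged defective) = 45/239 ≈ 18.83%


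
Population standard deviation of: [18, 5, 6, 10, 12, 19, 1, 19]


Mean = 90/8 = 45/4
  (18-45/4)²=729/16
  (5-45/4)²=625/16
  (6-45/4)²=441/16
  (10-45/4)²=25/16
  (12-45/4)²=9/16
  (19-45/4)²=961/16
  (1-45/4)²=1681/16
  (19-45/4)²=961/16
Σ(x-μ)² = 679/2
σ² = (679/2)/8 = 679/16

σ = √(679/16) ≈ 6.5144


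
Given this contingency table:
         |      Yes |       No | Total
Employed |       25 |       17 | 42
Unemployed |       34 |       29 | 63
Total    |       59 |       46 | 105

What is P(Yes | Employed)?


P(Yes | Employed) = 25/(25+17) = 25/42

P(Yes|Employed) = 25/42 ≈ 59.52%


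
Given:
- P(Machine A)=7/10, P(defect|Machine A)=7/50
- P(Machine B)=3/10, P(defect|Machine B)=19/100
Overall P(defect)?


P(B) = Σ P(B|Aᵢ)×P(Aᵢ)
  7/50×7/10 = 49/500
  19/100×3/10 = 57/1000
Sum = 31/200

P(defect) = 31/200 ≈ 15.50%


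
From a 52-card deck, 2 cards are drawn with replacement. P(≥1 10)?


P(not a 10) = 48/52 = 12/13
P(none in 2 draws) = (12/13)^2 = 144/169
P(≥1 10) = 1 - 144/169 = 25/169

P = 25/169 ≈ 14.79%


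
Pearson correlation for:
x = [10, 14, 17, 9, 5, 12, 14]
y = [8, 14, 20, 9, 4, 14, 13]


n=7, Σx=81, Σy=82, Σxy=1067, Σx²=1031, Σy²=1122
r = (7×1067 - 81×82)/√((7×1031 - 81²)(7×1122 - 82²))
= 827/√(656×1130) = 827/√741280 ≈ 827/860.9762 ≈ 0.9605

r ≈ 0.9605


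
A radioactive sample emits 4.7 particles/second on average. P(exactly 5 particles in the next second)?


Poisson(λ=4.7): P(X=5) = e^(-λ)×λ^k/k!
= e^(-4.7) × 4.7^5 / 5!
≈ 0.009095277102 × 2293.45007 / 120 ≈ 0.173830

P(X=5) ≈ 0.173830 ≈ 17.38%


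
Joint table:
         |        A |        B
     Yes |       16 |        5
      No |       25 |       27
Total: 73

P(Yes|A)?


P(Yes|A) = 16/(16+25) = 16/41

P = 16/41 ≈ 39.02%


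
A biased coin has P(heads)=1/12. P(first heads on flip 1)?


Geometric: P(X=1) = (1-p)^(k-1)×p = (11/12)^0×1/12 = 1/12

P(X=1) = 1/12 ≈ 8.33%


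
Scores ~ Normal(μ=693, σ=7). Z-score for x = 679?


z = (x - μ)/σ = (679 - 693)/7 = -2.0

z = -2.0


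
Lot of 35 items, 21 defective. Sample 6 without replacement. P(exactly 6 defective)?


Hypergeometric: C(21,6)×C(14,0)/C(35,6)
= 54264×1/1623160 = 57/1705

P(X=6) = 57/1705 ≈ 3.34%


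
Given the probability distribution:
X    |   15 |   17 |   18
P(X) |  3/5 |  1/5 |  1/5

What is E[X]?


E[X] = Σ x·P(X=x)
= (15)×(3/5) + (17)×(1/5) + (18)×(1/5)
= 16

E[X] = 16


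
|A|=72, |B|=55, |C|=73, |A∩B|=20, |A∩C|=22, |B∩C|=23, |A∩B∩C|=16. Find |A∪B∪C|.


|A∪B∪C| = 72+55+73-20-22-23+16 = 151

|A∪B∪C| = 151


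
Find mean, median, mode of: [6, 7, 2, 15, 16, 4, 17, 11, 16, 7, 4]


Sorted: [2, 4, 4, 6, 7, 7, 11, 15, 16, 16, 17]
Mean = 105/11
Median = 7
Freq: {6: 1, 7: 2, 2: 1, 15: 1, 16: 2, 4: 2, 17: 1, 11: 1}
Mode: [4, 7, 16]

Mean=105/11, Median=7, Mode=[4, 7, 16]


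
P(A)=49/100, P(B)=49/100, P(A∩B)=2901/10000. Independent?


P(A)×P(B) = 2401/10000
P(A∩B) = 2901/10000
Not equal → NOT independent

No, not independent


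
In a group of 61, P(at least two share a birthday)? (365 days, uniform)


P(all different) = Π(365-i)/365 for i=0..60
= 0.004911
P(match) = 1 - 0.004911 = 0.995089

P ≈ 0.9951 ≈ 99.51%


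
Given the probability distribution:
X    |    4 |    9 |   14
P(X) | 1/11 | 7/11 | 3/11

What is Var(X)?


E[X] = 109/11
E[X²] = 1171/11
Var(X) = E[X²] - (E[X])² = 1171/11 - 11881/121 = 1000/121

Var(X) = 1000/121 ≈ 8.2645


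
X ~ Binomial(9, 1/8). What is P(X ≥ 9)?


P(X ≥ 9) = Σ P(X=i) for i=9..9
P(X=9) = 1/134217728
Sum = 1/134217728

P(X ≥ 9) = 1/134217728 ≈ 0.00%


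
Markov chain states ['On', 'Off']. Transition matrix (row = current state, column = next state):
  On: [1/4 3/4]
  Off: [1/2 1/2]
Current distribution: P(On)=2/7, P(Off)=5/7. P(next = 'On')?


P(next=On) = Σᵢ P(now=i)×P(i→On)
= 2/7×1/4 + 5/7×1/2
= 1/14 + 5/14 = 3/7

P = 3/7 ≈ 0.4286


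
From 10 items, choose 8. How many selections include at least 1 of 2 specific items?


Complement: C(10,8) - C(8,8) = 45 - 1 = 44

44


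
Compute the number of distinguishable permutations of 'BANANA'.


Letters: 6, freq: {'B': 1, 'A': 3, 'N': 2}
6!/(1!×3!×2!) = 720/12 = 60

60


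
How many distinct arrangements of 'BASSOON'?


Letters: 7, freq: {'B': 1, 'A': 1, 'S': 2, 'O': 2, 'N': 1}
7!/(1!×1!×2!×2!×1!) = 5040/4 = 1260

1260


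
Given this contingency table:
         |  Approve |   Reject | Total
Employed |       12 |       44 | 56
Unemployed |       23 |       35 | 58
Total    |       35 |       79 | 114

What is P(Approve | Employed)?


P(Approve | Employed) = 12/(12+44) = 12/56 = 3/14

P(Approve|Employed) = 3/14 ≈ 21.43%


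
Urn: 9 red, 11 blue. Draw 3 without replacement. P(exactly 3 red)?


Hypergeometric: C(9,3)×C(11,0)/C(20,3)
= 84×1/1140 = 7/95

P(X=3) = 7/95 ≈ 7.37%


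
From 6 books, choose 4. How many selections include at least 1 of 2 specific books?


Complement: C(6,4) - C(4,4) = 15 - 1 = 14

14


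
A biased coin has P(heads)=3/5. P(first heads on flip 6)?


Geometric: P(X=6) = (1-p)^(k-1)×p = (2/5)^5×3/5 = 96/15625

P(X=6) = 96/15625 ≈ 0.61%


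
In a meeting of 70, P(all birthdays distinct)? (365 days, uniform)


P(all different) = Π(365-i)/365 for i=0..69
= (365/365)×(364/365)×...×(296/365)
= 0.000840

P ≈ 0.0008 ≈ 0.08%


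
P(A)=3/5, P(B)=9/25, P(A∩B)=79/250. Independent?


P(A)×P(B) = 27/125
P(A∩B) = 79/250
Not equal → NOT independent

No, not independent


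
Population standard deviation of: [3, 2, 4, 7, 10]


Mean = 26/5
  (3-26/5)²=121/25
  (2-26/5)²=256/25
  (4-26/5)²=36/25
  (7-26/5)²=81/25
  (10-26/5)²=576/25
Σ(x-μ)² = 214/5
σ² = (214/5)/5 = 214/25

σ = √(214/25) ≈ 2.9257


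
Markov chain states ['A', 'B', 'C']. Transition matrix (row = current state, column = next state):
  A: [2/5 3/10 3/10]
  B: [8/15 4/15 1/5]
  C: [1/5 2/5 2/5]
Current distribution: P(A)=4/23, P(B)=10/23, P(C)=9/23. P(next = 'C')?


P(next=C) = Σᵢ P(now=i)×P(i→C)
= 4/23×3/10 + 10/23×1/5 + 9/23×2/5
= 6/115 + 2/23 + 18/115 = 34/115

P = 34/115 ≈ 0.2957


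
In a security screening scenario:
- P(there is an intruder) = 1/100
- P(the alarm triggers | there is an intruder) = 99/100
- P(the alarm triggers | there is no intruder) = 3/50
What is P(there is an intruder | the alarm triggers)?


Using Bayes' theorem:
P(A|B) = P(B|A)·P(A) / P(B)

P(the alarm triggers) = 99/100 × 1/100 + 3/50 × 99/100
= 99/10000 + 297/5000 = 693/10000

P(there is an intruder|the alarm triggers) = (99/10000) / (693/10000) = 1/7

P(there is an intruder|the alarm triggers) = 1/7 ≈ 14.29%


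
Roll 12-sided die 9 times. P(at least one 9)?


P(no 9)^9 = (11/12)^9 = 2357947691/5159780352
P(≥1) = 1 - 2357947691/5159780352 = 2801832661/5159780352

P = 2801832661/5159780352 ≈ 54.30%


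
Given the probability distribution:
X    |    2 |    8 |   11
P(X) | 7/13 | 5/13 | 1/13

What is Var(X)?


E[X] = 5
E[X²] = 469/13
Var(X) = E[X²] - (E[X])² = 469/13 - 25 = 144/13

Var(X) = 144/13 ≈ 11.0769


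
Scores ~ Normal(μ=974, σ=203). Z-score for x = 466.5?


z = (x - μ)/σ = (466.5 - 974)/203 = -2.5

z = -2.5


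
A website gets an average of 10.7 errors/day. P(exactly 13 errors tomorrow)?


Poisson(λ=10.7): P(X=13) = e^(-λ)×λ^k/k!
= e^(-10.7) × 10.7^13 / 13!
≈ 2.254493791e-05 × 2.40984500019e+13 / 6227020800 ≈ 0.087248

P(X=13) ≈ 0.087248 ≈ 8.72%


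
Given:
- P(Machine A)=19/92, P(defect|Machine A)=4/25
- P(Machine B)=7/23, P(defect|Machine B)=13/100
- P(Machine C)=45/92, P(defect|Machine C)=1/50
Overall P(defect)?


P(B) = Σ P(B|Aᵢ)×P(Aᵢ)
  4/25×19/92 = 19/575
  13/100×7/23 = 91/2300
  1/50×45/92 = 9/920
Sum = 379/4600

P(defect) = 379/4600 ≈ 8.24%


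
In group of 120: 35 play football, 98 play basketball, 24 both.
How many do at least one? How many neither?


|A∪B| = 35+98-24 = 109
Neither = 120-109 = 11

At least one: 109; Neither: 11


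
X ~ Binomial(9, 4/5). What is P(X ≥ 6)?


P(X ≥ 6) = Σ P(X=i) for i=6..9
P(X=6) = 344064/1953125
P(X=7) = 589824/1953125
P(X=8) = 589824/1953125
P(X=9) = 262144/1953125
Sum = 1785856/1953125

P(X ≥ 6) = 1785856/1953125 ≈ 91.44%


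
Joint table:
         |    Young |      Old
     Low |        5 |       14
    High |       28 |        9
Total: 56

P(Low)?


P(Low) = (5+14)/56 = 19/56

P(Low) = 19/56 ≈ 33.93%


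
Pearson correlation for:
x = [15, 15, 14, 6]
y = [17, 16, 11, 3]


n=4, Σx=50, Σy=47, Σxy=667, Σx²=682, Σy²=675
r = (4×667 - 50×47)/√((4×682 - 50²)(4×675 - 47²))
= 318/√(228×491) = 318/√111948 ≈ 318/334.5863 ≈ 0.9504

r ≈ 0.9504


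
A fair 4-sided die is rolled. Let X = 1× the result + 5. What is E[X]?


E[die] = (1+4)/2 = 5/2
E[X] = 1×5/2 + 5 = 15/2

E[X] = 15/2


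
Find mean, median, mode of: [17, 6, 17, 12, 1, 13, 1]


Sorted: [1, 1, 6, 12, 13, 17, 17]
Mean = 67/7
Median = 12
Freq: {17: 2, 6: 1, 12: 1, 1: 2, 13: 1}
Mode: [1, 17]

Mean=67/7, Median=12, Mode=[1, 17]


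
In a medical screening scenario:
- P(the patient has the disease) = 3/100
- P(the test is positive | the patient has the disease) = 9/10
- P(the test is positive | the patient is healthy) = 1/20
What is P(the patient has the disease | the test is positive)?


Using Bayes' theorem:
P(A|B) = P(B|A)·P(A) / P(B)

P(the test is positive) = 9/10 × 3/100 + 1/20 × 97/100
= 27/1000 + 97/2000 = 151/2000

P(the patient has the disease|the test is positive) = (27/1000) / (151/2000) = 54/151

P(the patient has the disease|the test is positive) = 54/151 ≈ 35.76%


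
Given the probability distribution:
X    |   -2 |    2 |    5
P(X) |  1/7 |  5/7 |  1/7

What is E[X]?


E[X] = Σ x·P(X=x)
= (-2)×(1/7) + (2)×(5/7) + (5)×(1/7)
= 13/7

E[X] = 13/7


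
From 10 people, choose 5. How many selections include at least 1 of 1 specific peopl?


Complement: C(10,5) - C(9,5) = 252 - 126 = 126

126


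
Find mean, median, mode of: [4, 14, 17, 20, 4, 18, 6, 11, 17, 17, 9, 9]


Sorted: [4, 4, 6, 9, 9, 11, 14, 17, 17, 17, 18, 20]
Mean = 146/12 = 73/6
Median = 25/2
Freq: {4: 2, 14: 1, 17: 3, 20: 1, 18: 1, 6: 1, 11: 1, 9: 2}
Mode: [17]

Mean=73/6, Median=25/2, Mode=17


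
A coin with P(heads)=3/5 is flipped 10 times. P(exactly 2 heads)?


Binomial: P(X=2) = C(10,2)×p^2×(1-p)^8
= 45 × 9/25 × 256/390625 = 20736/1953125

P(X=2) = 20736/1953125 ≈ 1.06%


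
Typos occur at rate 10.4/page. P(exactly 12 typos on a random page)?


Poisson(λ=10.4): P(X=12) = e^(-λ)×λ^k/k!
= e^(-10.4) × 10.4^12 / 12!
≈ 3.043248301e-05 × 1.60103221857e+12 / 479001600 ≈ 0.101719

P(X=12) ≈ 0.101719 ≈ 10.17%


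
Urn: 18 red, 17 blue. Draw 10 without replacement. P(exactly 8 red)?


Hypergeometric: C(18,8)×C(17,2)/C(35,10)
= 43758×136/183579396 = 204/6293

P(X=8) = 204/6293 ≈ 3.24%


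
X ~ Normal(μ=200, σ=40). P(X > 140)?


z = (140-200)/40 = -1.5
P(X > 140) = 1 - P(Z ≤ -1.5) = 1 - 0.0668 = 0.9332

P(X > 140) ≈ 0.9332


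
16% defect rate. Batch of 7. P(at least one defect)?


P(all good) = (21/25)^7 = 1801088541/6103515625
P(≥1 defect) = 4302427084/6103515625

P = 4302427084/6103515625 ≈ 70.49%


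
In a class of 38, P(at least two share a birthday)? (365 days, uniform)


P(all different) = Π(365-i)/365 for i=0..37
= 0.135932
P(match) = 1 - 0.135932 = 0.864068

P ≈ 0.8641 ≈ 86.41%


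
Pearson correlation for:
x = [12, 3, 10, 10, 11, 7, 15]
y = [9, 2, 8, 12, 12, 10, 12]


n=7, Σx=68, Σy=65, Σxy=696, Σx²=748, Σy²=681
r = (7×696 - 68×65)/√((7×748 - 68²)(7×681 - 65²))
= 452/√(612×542) = 452/√331704 ≈ 452/575.9375 ≈ 0.7848

r ≈ 0.7848


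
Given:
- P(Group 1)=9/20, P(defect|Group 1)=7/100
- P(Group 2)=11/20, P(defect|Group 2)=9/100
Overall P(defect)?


P(B) = Σ P(B|Aᵢ)×P(Aᵢ)
  7/100×9/20 = 63/2000
  9/100×11/20 = 99/2000
Sum = 81/1000

P(defect) = 81/1000 ≈ 8.10%


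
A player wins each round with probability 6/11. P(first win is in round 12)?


Geometric: P(X=12) = (1-p)^(k-1)×p = (5/11)^11×6/11 = 292968750/3138428376721

P(X=12) = 292968750/3138428376721 ≈ 0.01%


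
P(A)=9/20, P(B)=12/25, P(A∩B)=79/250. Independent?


P(A)×P(B) = 27/125
P(A∩B) = 79/250
Not equal → NOT independent

No, not independent


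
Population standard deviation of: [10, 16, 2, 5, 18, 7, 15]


Mean = 73/7
  (10-73/7)²=9/49
  (16-73/7)²=1521/49
  (2-73/7)²=3481/49
  (5-73/7)²=1444/49
  (18-73/7)²=2809/49
  (7-73/7)²=576/49
  (15-73/7)²=1024/49
Σ(x-μ)² = 1552/7
σ² = (1552/7)/7 = 1552/49

σ = √(1552/49) ≈ 5.6279


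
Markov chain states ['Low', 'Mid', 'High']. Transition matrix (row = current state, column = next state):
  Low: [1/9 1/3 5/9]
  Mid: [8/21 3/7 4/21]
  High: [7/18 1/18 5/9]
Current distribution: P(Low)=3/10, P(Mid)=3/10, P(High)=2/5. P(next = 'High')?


P(next=High) = Σᵢ P(now=i)×P(i→High)
= 3/10×5/9 + 3/10×4/21 + 2/5×5/9
= 1/6 + 2/35 + 2/9 = 281/630

P = 281/630 ≈ 0.4460


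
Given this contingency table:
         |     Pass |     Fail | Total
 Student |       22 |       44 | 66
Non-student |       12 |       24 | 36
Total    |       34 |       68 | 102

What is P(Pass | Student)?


P(Pass | Student) = 22/(22+44) = 22/66 = 1/3

P(Pass|Student) = 1/3 ≈ 33.33%


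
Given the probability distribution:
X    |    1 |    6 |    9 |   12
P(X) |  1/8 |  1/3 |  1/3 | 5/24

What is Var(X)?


E[X] = 61/8
E[X²] = 553/8
Var(X) = E[X²] - (E[X])² = 553/8 - 3721/64 = 703/64

Var(X) = 703/64 ≈ 10.9844


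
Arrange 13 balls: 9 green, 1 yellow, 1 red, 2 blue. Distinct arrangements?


13!/(9!×1!×1!×2!) = 8580

8580


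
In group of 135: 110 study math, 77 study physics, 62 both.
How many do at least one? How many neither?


|A∪B| = 110+77-62 = 125
Neither = 135-125 = 10

At least one: 125; Neither: 10


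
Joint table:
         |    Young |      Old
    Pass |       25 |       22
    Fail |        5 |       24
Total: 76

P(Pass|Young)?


P(Pass|Young) = 25/(25+5) = 25/30 = 5/6

P = 5/6 ≈ 83.33%


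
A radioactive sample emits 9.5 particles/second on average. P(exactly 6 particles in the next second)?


Poisson(λ=9.5): P(X=6) = e^(-λ)×λ^k/k!
= e^(-9.5) × 9.5^6 / 6!
≈ 7.485182989e-05 × 735091.890625 / 720 ≈ 0.076421

P(X=6) ≈ 0.076421 ≈ 7.64%


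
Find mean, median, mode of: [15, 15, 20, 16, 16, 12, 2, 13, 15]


Sorted: [2, 12, 13, 15, 15, 15, 16, 16, 20]
Mean = 124/9
Median = 15
Freq: {15: 3, 20: 1, 16: 2, 12: 1, 2: 1, 13: 1}
Mode: [15]

Mean=124/9, Median=15, Mode=15


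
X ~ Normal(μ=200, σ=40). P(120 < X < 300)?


z₁=(120-200)/40=-2.0, z₂=(300-200)/40=2.5
P = Φ(2.5) - Φ(-2.0) = 0.993790 - 0.022750 = 0.971040 ≈ 0.9710

P(120 < X < 300) ≈ 0.9710


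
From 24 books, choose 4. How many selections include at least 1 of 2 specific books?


Complement: C(24,4) - C(22,4) = 10626 - 7315 = 3311

3311


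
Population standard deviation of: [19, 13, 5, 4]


Mean = 41/4
  (19-41/4)²=1225/16
  (13-41/4)²=121/16
  (5-41/4)²=441/16
  (4-41/4)²=625/16
Σ(x-μ)² = 603/4
σ² = (603/4)/4 = 603/16

σ = √(603/16) ≈ 6.1390


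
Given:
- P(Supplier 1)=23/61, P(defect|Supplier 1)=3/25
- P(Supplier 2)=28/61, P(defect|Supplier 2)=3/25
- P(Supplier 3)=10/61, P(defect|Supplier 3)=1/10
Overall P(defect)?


P(B) = Σ P(B|Aᵢ)×P(Aᵢ)
  3/25×23/61 = 69/1525
  3/25×28/61 = 84/1525
  1/10×10/61 = 1/61
Sum = 178/1525

P(defect) = 178/1525 ≈ 11.67%


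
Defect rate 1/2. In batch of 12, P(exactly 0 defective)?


Binomial: P(X=0) = C(12,0)×p^0×(1-p)^12
= 1 × 1 × 1/4096 = 1/4096

P(X=0) = 1/4096 ≈ 0.02%


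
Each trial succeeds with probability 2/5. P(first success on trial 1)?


Geometric: P(X=1) = (1-p)^(k-1)×p = (3/5)^0×2/5 = 2/5

P(X=1) = 2/5 ≈ 40.00%


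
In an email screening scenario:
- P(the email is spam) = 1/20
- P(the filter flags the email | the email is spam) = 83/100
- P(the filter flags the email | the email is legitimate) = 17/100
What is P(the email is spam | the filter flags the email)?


Using Bayes' theorem:
P(A|B) = P(B|A)·P(A) / P(B)

P(the filter flags the email) = 83/100 × 1/20 + 17/100 × 19/20
= 83/2000 + 323/2000 = 203/1000

P(the email is spam|the filter flags the email) = (83/2000) / (203/1000) = 83/406

P(the email is spam|the filter flags the email) = 83/406 ≈ 20.44%


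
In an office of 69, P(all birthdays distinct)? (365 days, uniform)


P(all different) = Π(365-i)/365 for i=0..68
= (365/365)×(364/365)×...×(297/365)
= 0.001036

P ≈ 0.0010 ≈ 0.10%


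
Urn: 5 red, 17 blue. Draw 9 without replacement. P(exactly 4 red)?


Hypergeometric: C(5,4)×C(17,5)/C(22,9)
= 5×6188/497420 = 13/209

P(X=4) = 13/209 ≈ 6.22%


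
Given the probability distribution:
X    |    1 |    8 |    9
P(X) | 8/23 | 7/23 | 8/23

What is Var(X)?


E[X] = 136/23
E[X²] = 48
Var(X) = E[X²] - (E[X])² = 48 - 18496/529 = 6896/529

Var(X) = 6896/529 ≈ 13.0359


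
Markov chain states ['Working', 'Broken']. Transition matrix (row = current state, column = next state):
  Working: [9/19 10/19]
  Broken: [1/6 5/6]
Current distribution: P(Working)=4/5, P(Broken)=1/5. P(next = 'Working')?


P(next=Working) = Σᵢ P(now=i)×P(i→Working)
= 4/5×9/19 + 1/5×1/6
= 36/95 + 1/30 = 47/114

P = 47/114 ≈ 0.4123


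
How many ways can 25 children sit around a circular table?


Circular arrangements of 25 distinct objects: fix one position to break rotational symmetry.
(n-1)! = 24! = 620448401733239439360000

620448401733239439360000


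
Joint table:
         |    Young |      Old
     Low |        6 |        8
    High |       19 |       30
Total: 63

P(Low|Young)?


P(Low|Young) = 6/(6+19) = 6/25

P = 6/25 ≈ 24.00%


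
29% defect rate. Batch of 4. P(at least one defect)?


P(all good) = (71/100)^4 = 25411681/100000000
P(≥1 defect) = 74588319/100000000

P = 74588319/100000000 ≈ 74.59%


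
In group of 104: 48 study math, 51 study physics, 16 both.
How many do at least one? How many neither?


|A∪B| = 48+51-16 = 83
Neither = 104-83 = 21

At least one: 83; Neither: 21


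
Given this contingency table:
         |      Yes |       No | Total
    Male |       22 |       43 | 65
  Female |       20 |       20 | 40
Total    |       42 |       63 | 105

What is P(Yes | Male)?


P(Yes | Male) = 22/(22+43) = 22/65

P(Yes|Male) = 22/65 ≈ 33.85%


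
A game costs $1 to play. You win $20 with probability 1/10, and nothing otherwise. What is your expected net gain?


E[gain] = (20-1)×1/10 + (-1)×9/10
= 19/10 - 9/10 = 1

Expected net gain = $1 ≈ $1.00


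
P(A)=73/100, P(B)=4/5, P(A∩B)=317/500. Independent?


P(A)×P(B) = 73/125
P(A∩B) = 317/500
Not equal → NOT independent

No, not independent


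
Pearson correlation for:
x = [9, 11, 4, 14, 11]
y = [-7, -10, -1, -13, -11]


n=5, Σx=49, Σy=-42, Σxy=-480, Σx²=535, Σy²=440
r = (5×(-480) - 49×(-42))/√((5×535 - 49²)(5×440 - (-42)²))
= -342/√(274×436) = -342/√119464 ≈ -342/345.6356 ≈ -0.9895

r ≈ -0.9895


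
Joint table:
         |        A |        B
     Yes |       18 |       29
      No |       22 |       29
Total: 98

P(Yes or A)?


P(Yes∨A) = P(Yes) + P(A) - P(Yes∧A)
= (47 + 40 - 18)/98 = 69/98

P = 69/98 ≈ 70.41%


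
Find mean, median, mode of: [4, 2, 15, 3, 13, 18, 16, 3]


Sorted: [2, 3, 3, 4, 13, 15, 16, 18]
Mean = 74/8 = 37/4
Median = 17/2
Freq: {4: 1, 2: 1, 15: 1, 3: 2, 13: 1, 18: 1, 16: 1}
Mode: [3]

Mean=37/4, Median=17/2, Mode=3


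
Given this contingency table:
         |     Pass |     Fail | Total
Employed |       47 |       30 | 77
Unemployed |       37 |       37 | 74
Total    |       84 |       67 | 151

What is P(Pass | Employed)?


P(Pass | Employed) = 47/(47+30) = 47/77

P(Pass|Employed) = 47/77 ≈ 61.04%


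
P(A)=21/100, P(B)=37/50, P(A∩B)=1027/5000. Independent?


P(A)×P(B) = 777/5000
P(A∩B) = 1027/5000
Not equal → NOT independent

No, not independent


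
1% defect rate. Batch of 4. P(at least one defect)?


P(all good) = (99/100)^4 = 96059601/100000000
P(≥1 defect) = 3940399/100000000

P = 3940399/100000000 ≈ 3.94%


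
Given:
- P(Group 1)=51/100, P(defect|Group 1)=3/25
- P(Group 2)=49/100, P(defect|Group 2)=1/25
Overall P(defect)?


P(B) = Σ P(B|Aᵢ)×P(Aᵢ)
  3/25×51/100 = 153/2500
  1/25×49/100 = 49/2500
Sum = 101/1250

P(defect) = 101/1250 ≈ 8.08%


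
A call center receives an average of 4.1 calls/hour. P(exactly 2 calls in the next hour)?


Poisson(λ=4.1): P(X=2) = e^(-λ)×λ^k/k!
= e^(-4.1) × 4.1^2 / 2!
≈ 0.0165726754 × 16.81 / 2 ≈ 0.139293

P(X=2) ≈ 0.139293 ≈ 13.93%


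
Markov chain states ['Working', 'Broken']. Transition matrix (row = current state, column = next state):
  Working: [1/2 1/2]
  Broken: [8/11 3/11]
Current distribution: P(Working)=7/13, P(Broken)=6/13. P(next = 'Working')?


P(next=Working) = Σᵢ P(now=i)×P(i→Working)
= 7/13×1/2 + 6/13×8/11
= 7/26 + 48/143 = 173/286

P = 173/286 ≈ 0.6049


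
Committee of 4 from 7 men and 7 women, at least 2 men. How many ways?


Count by #men:
  2M,2W: C(7,2)×C(7,2)=441
  3M,1W: C(7,3)×C(7,1)=245
  4M,0W: C(7,4)×C(7,0)=35
Total = 721

721


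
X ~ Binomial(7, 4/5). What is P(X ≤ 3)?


P(X ≤ 3) = Σ P(X=i) for i=0..3
P(X=0) = 1/78125
P(X=1) = 28/78125
P(X=2) = 336/78125
P(X=3) = 448/15625
Sum = 521/15625

P(X ≤ 3) = 521/15625 ≈ 3.33%


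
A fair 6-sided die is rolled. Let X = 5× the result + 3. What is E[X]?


E[die] = (1+6)/2 = 7/2
E[X] = 5×7/2 + 3 = 41/2

E[X] = 41/2


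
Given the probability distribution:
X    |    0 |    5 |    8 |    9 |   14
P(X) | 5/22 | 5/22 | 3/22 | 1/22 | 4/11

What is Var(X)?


E[X] = 85/11
E[X²] = 983/11
Var(X) = E[X²] - (E[X])² = 983/11 - 7225/121 = 3588/121

Var(X) = 3588/121 ≈ 29.6529


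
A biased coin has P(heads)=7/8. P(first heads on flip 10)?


Geometric: P(X=10) = (1-p)^(k-1)×p = (1/8)^9×7/8 = 7/1073741824

P(X=10) = 7/1073741824 ≈ 0.00%


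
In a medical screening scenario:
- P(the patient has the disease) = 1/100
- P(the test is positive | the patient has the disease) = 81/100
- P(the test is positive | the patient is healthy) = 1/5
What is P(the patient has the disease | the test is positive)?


Using Bayes' theorem:
P(A|B) = P(B|A)·P(A) / P(B)

P(the test is positive) = 81/100 × 1/100 + 1/5 × 99/100
= 81/10000 + 99/500 = 2061/10000

P(the patient has the disease|the test is positive) = (81/10000) / (2061/10000) = 9/229

P(the patient has the disease|the test is positive) = 9/229 ≈ 3.93%


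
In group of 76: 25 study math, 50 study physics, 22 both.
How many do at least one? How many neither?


|A∪B| = 25+50-22 = 53
Neither = 76-53 = 23

At least one: 53; Neither: 23


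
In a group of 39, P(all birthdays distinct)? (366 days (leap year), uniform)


P(all different) = Π(366-i)/366 for i=0..38
= (366/366)×(365/366)×...×(328/366)
= 0.122510

P ≈ 0.1225 ≈ 12.25%


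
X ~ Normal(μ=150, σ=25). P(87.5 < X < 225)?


z₁=(87.5-150)/25=-2.5, z₂=(225-150)/25=3.0
P = Φ(3.0) - Φ(-2.5) = 0.998650 - 0.006210 = 0.992440 ≈ 0.9924

P(87.5 < X < 225) ≈ 0.9924


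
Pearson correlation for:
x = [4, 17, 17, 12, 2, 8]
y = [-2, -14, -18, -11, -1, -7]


n=6, Σx=60, Σy=-53, Σxy=-742, Σx²=806, Σy²=695
r = (6×(-742) - 60×(-53))/√((6×806 - 60²)(6×695 - (-53)²))
= -1272/√(1236×1361) = -1272/√1682196 ≈ -1272/1296.9950 ≈ -0.9807

r ≈ -0.9807


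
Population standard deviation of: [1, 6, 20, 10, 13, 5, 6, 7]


Mean = 68/8 = 17/2
  (1-17/2)²=225/4
  (6-17/2)²=25/4
  (20-17/2)²=529/4
  (10-17/2)²=9/4
  (13-17/2)²=81/4
  (5-17/2)²=49/4
  (6-17/2)²=25/4
  (7-17/2)²=9/4
Σ(x-μ)² = 238
σ² = 238/8 = 119/4

σ = √(119/4) ≈ 5.4544


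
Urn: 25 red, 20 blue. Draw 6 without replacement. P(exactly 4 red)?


Hypergeometric: C(25,4)×C(20,2)/C(45,6)
= 12650×190/8145060 = 10925/37023

P(X=4) = 10925/37023 ≈ 29.51%


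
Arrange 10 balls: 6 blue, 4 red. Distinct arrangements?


10!/(6!×4!) = 210

210


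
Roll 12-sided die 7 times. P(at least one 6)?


P(no 6)^7 = (11/12)^7 = 19487171/35831808
P(≥1) = 1 - 19487171/35831808 = 16344637/35831808

P = 16344637/35831808 ≈ 45.61%


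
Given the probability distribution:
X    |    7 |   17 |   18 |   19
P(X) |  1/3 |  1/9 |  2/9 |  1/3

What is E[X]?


E[X] = Σ x·P(X=x)
= (7)×(1/3) + (17)×(1/9) + (18)×(2/9) + (19)×(1/3)
= 131/9

E[X] = 131/9


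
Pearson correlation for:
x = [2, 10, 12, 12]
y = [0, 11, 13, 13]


n=4, Σx=36, Σy=37, Σxy=422, Σx²=392, Σy²=459
r = (4×422 - 36×37)/√((4×392 - 36²)(4×459 - 37²))
= 356/√(272×467) = 356/√127024 ≈ 356/356.4043 ≈ 0.9989

r ≈ 0.9989


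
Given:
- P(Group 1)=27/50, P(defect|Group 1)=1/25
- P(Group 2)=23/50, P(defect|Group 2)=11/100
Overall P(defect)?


P(B) = Σ P(B|Aᵢ)×P(Aᵢ)
  1/25×27/50 = 27/1250
  11/100×23/50 = 253/5000
Sum = 361/5000

P(defect) = 361/5000 ≈ 7.22%


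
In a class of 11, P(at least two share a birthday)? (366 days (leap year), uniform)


P(all different) = Π(366-i)/366 for i=0..10
= 0.859219
P(match) = 1 - 0.859219 = 0.140781

P ≈ 0.1408 ≈ 14.08%


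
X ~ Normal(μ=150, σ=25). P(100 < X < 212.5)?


z₁=(100-150)/25=-2.0, z₂=(212.5-150)/25=2.5
P = Φ(2.5) - Φ(-2.0) = 0.993790 - 0.022750 = 0.971040 ≈ 0.9710

P(100 < X < 212.5) ≈ 0.9710


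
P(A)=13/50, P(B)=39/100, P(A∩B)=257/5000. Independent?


P(A)×P(B) = 507/5000
P(A∩B) = 257/5000
Not equal → NOT independent

No, not independent


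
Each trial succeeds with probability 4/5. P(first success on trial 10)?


Geometric: P(X=10) = (1-p)^(k-1)×p = (1/5)^9×4/5 = 4/9765625

P(X=10) = 4/9765625 ≈ 0.00%


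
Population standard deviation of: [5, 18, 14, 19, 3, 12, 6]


Mean = 77/7 = 11
  (5-11)²=36
  (18-11)²=49
  (14-11)²=9
  (19-11)²=64
  (3-11)²=64
  (12-11)²=1
  (6-11)²=25
Σ(x-μ)² = 248
σ² = 248/7

σ = √(248/7) ≈ 5.9522


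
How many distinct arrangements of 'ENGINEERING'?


Letters: 11, freq: {'E': 3, 'N': 3, 'G': 2, 'I': 2, 'R': 1}
11!/(3!×3!×2!×2!×1!) = 39916800/144 = 277200

277200


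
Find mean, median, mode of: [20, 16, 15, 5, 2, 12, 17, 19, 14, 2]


Sorted: [2, 2, 5, 12, 14, 15, 16, 17, 19, 20]
Mean = 122/10 = 61/5
Median = 29/2
Freq: {20: 1, 16: 1, 15: 1, 5: 1, 2: 2, 12: 1, 17: 1, 19: 1, 14: 1}
Mode: [2]

Mean=61/5, Median=29/2, Mode=2


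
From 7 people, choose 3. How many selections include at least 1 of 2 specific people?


Complement: C(7,3) - C(5,3) = 35 - 10 = 25

25


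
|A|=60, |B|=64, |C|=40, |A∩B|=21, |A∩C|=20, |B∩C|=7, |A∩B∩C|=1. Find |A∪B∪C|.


|A∪B∪C| = 60+64+40-21-20-7+1 = 117

|A∪B∪C| = 117


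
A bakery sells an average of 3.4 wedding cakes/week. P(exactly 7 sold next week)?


Poisson(λ=3.4): P(X=7) = e^(-λ)×λ^k/k!
= e^(-3.4) × 3.4^7 / 7!
≈ 0.03337326996 × 5252.3350144 / 5040 ≈ 0.034779

P(X=7) ≈ 0.034779 ≈ 3.48%


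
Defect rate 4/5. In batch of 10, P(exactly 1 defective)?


Binomial: P(X=1) = C(10,1)×p^1×(1-p)^9
= 10 × 4/5 × 1/1953125 = 8/1953125

P(X=1) = 8/1953125 ≈ 0.00%


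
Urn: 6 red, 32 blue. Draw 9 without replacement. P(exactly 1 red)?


Hypergeometric: C(6,1)×C(32,8)/C(38,9)
= 6×10518300/163011640 = 50895/131461

P(X=1) = 50895/131461 ≈ 38.71%


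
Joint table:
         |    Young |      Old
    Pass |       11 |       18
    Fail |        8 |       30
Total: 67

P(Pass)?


P(Pass) = (11+18)/67 = 29/67

P(Pass) = 29/67 ≈ 43.28%


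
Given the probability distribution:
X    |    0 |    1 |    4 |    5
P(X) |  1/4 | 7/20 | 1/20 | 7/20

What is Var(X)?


E[X] = 23/10
E[X²] = 99/10
Var(X) = E[X²] - (E[X])² = 99/10 - 529/100 = 461/100

Var(X) = 461/100 ≈ 4.6100


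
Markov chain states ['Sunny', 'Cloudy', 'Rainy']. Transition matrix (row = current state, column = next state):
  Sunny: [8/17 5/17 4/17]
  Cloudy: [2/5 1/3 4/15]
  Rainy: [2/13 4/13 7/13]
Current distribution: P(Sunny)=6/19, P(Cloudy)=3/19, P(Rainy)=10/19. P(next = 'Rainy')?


P(next=Rainy) = Σᵢ P(now=i)×P(i→Rainy)
= 6/19×4/17 + 3/19×4/15 + 10/19×7/13
= 24/323 + 4/95 + 70/247 = 8394/20995

P = 8394/20995 ≈ 0.3998


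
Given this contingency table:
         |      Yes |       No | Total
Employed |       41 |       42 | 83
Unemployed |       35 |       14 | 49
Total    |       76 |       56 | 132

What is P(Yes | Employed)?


P(Yes | Employed) = 41/(41+42) = 41/83

P(Yes|Employed) = 41/83 ≈ 49.40%
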